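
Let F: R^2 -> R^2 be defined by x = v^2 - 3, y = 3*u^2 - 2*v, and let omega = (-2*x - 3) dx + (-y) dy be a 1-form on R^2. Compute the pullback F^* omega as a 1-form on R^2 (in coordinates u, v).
F^* omega = (-18*u^3 + 12*u*v) du + (6*u^2 - 4*v^3 + 2*v) dv

Using F^*(f dg) = (f ∘ F) d(g ∘ F), substitute each coordinate x_i by F_i(u, v) in f_i, and replace dx_i by d F_i = (∂F_i/∂u) du + (∂F_i/∂v) dv.
  For the x component: f_1(F) = 3 - 2*v^2; d F_1 = (0) du + (2*v) dv
  For the y component: f_2(F) = -3*u^2 + 2*v; d F_2 = (6*u) du + (-2) dv
Combining and collecting du, dv coefficients:
  coeff of du: -18*u^3 + 12*u*v
  coeff of dv: 6*u^2 - 4*v^3 + 2*v
F^* omega = (-18*u^3 + 12*u*v) du + (6*u^2 - 4*v^3 + 2*v) dv.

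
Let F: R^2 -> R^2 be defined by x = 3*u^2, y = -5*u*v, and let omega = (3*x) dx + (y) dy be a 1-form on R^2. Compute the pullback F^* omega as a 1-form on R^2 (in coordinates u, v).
F^* omega = (u*(54*u^2 + 25*v^2)) du + (25*u^2*v) dv

Using F^*(f dg) = (f ∘ F) d(g ∘ F), substitute each coordinate x_i by F_i(u, v) in f_i, and replace dx_i by d F_i = (∂F_i/∂u) du + (∂F_i/∂v) dv.
  For the x component: f_1(F) = 9*u^2; d F_1 = (6*u) du + (0) dv
  For the y component: f_2(F) = -5*u*v; d F_2 = (-5*v) du + (-5*u) dv
Combining and collecting du, dv coefficients:
  coeff of du: u*(54*u^2 + 25*v^2)
  coeff of dv: 25*u^2*v
F^* omega = (u*(54*u^2 + 25*v^2)) du + (25*u^2*v) dv.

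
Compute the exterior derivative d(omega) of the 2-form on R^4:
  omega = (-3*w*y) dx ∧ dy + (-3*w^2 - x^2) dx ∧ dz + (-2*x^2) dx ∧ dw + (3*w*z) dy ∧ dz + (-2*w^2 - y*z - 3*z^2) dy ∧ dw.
d(omega) = (-3*y) dx ∧ dy ∧ dw + (-6*w) dx ∧ dz ∧ dw + (y + 9*z) dy ∧ dz ∧ dw

For a 2-form omega = sum_{i<j} g_{ij} dx_i ∧ dx_j, the exterior derivative is
  d(omega) = sum_{i<j} d(g_{ij}) ∧ dx_i ∧ dx_j = sum_{i<j, k} (∂g_{ij}/∂x_k) dx_k ∧ dx_i ∧ dx_j.
Expand each term, using dx_k ∧ dx_i ∧ dx_j = sgn(permutation) dx_{(a)} ∧ dx_{(b)} ∧ dx_{(c)} with (a < b < c) sorted:
  d(-3*w*y) includes (∂/∂w)(-3*w*y) dw = (-3*y) dw, which multiplied by dx ∧ dy gives (-3*y) dx ∧ dy ∧ dw
  d(-3*w^2 - x^2) includes (∂/∂w)(-3*w^2 - x^2) dw = (-6*w) dw, which multiplied by dx ∧ dz gives (-6*w) dx ∧ dz ∧ dw
  d(3*w*z) includes (∂/∂w)(3*w*z) dw = (3*z) dw, which multiplied by dy ∧ dz gives (3*z) dy ∧ dz ∧ dw
  d(-2*w^2 - y*z - 3*z^2) includes (∂/∂z)(-2*w^2 - y*z - 3*z^2) dz = (-y - 6*z) dz, which multiplied by dy ∧ dw gives (y + 6*z) dy ∧ dz ∧ dw
Collecting like 3-forms: d(omega) = (-3*y) dx ∧ dy ∧ dw + (-6*w) dx ∧ dz ∧ dw + (y + 9*z) dy ∧ dz ∧ dw.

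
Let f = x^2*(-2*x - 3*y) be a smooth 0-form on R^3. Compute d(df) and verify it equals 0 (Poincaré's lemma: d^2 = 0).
d(df) = 0

Step 1: df = sum_i (∂f/∂x_i) dx_i = (6*x*(-x - y)) dx + (-3*x^2) dy + (0) dz.
Step 2: Apply d again. Using the 1-form formula, the coefficient of dx ∧ dy in d(df) is ∂^2 f/∂x ∂y - ∂^2 f/∂y ∂x = (-6*x) - (-6*x) = 0 (equality of mixed partials for smooth f).
Similarly for dx ∧ dz and dy ∧ dz — all coefficients vanish. So d(df) = 0.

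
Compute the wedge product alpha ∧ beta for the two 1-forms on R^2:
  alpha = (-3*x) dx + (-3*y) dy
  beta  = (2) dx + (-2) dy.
alpha ∧ beta = (6*x + 6*y) dx ∧ dy

Distribute the wedge, using dx_i ∧ dx_j = -dx_j ∧ dx_i and dx_i ∧ dx_i = 0. For each pair (i, j) with i < j, the coefficient of dx_i ∧ dx_j in alpha ∧ beta is (alpha_i * beta_j - alpha_j * beta_i). Collecting: alpha ∧ beta = (6*x + 6*y) dx ∧ dy.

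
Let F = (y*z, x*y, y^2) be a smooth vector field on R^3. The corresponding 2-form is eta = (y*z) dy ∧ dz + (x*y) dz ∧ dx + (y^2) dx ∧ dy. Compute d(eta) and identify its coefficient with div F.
d(eta) = (x) dx ∧ dy ∧ dz; div F = x

For a 2-form in R^3 of the form above, applying d gives a 3-form with coefficient ∂P/∂x + ∂Q/∂y + ∂R/∂z:
  ∂P/∂x = 0
  ∂Q/∂y = x
  ∂R/∂z = 0
Sum = x, which is exactly div F.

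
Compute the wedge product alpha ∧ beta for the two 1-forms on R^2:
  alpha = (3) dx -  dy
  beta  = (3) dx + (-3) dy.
alpha ∧ beta = (-6) dx ∧ dy

Distribute the wedge, using dx_i ∧ dx_j = -dx_j ∧ dx_i and dx_i ∧ dx_i = 0. For each pair (i, j) with i < j, the coefficient of dx_i ∧ dx_j in alpha ∧ beta is (alpha_i * beta_j - alpha_j * beta_i). Collecting: alpha ∧ beta = (-6) dx ∧ dy.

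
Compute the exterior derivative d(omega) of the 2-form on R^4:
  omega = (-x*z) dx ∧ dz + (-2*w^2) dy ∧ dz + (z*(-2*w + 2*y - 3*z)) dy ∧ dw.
d(omega) = (-2*w - 2*y + 6*z) dy ∧ dz ∧ dw

For a 2-form omega = sum_{i<j} g_{ij} dx_i ∧ dx_j, the exterior derivative is
  d(omega) = sum_{i<j} d(g_{ij}) ∧ dx_i ∧ dx_j = sum_{i<j, k} (∂g_{ij}/∂x_k) dx_k ∧ dx_i ∧ dx_j.
Expand each term, using dx_k ∧ dx_i ∧ dx_j = sgn(permutation) dx_{(a)} ∧ dx_{(b)} ∧ dx_{(c)} with (a < b < c) sorted:
  d(-2*w^2) includes (∂/∂w)(-2*w^2) dw = (-4*w) dw, which multiplied by dy ∧ dz gives (-4*w) dy ∧ dz ∧ dw
  d(z*(-2*w + 2*y - 3*z)) includes (∂/∂z)(z*(-2*w + 2*y - 3*z)) dz = (-2*w + 2*y - 6*z) dz, which multiplied by dy ∧ dw gives (2*w - 2*y + 6*z) dy ∧ dz ∧ dw
Collecting like 3-forms: d(omega) = (-2*w - 2*y + 6*z) dy ∧ dz ∧ dw.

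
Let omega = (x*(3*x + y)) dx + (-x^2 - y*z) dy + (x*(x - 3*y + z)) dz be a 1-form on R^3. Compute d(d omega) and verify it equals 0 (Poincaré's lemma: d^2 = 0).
d(d omega) = 0

Step 1: d omega = sum_{i<j} (∂f_j/∂x_i - ∂f_i/∂x_j) dx_i ∧ dx_j:
  coeff of dx ∧ dy: -3*x
  coeff of dx ∧ dz: 2*x - 3*y + z
  coeff of dy ∧ dz: -3*x + y
Step 2: Apply d again to each 2-form coefficient. The only possible 3-form in R^3 is dx ∧ dy ∧ dz, with coefficient
  ∂(coeff of dy∧dz)/∂x - ∂(coeff of dx∧dz)/∂y + ∂(coeff of dx∧dy)/∂z
  = ∂/∂x (-3*x + y) - ∂/∂y (2*x - 3*y + z) + ∂/∂z (-3*x).
Each of these terms simplifies to sums of mixed partials that cancel in pairs. The result is 0 (by equality of mixed partials for smooth functions — Schwarz / Clairaut).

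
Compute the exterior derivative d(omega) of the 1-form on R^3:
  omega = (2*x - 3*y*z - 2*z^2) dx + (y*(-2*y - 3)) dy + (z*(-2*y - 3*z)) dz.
d(omega) = (3*z) dx ∧ dy + (3*y + 4*z) dx ∧ dz + (-2*z) dy ∧ dz

For a 1-form omega = sum_i f_i dx_i, the exterior derivative is
  d(omega) = sum_{i < j} (∂f_j/∂x_i - ∂f_i/∂x_j) dx_i ∧ dx_j.
  coefficient of dx ∧ dy: ∂f_2/∂x - ∂f_1/∂y = ∂(y*(-2*y - 3))/∂x - ∂(2*x - 3*y*z - 2*z^2)/∂y = 3*z
  coefficient of dx ∧ dz: ∂f_3/∂x - ∂f_1/∂z = ∂(z*(-2*y - 3*z))/∂x - ∂(2*x - 3*y*z - 2*z^2)/∂z = 3*y + 4*z
  coefficient of dy ∧ dz: ∂f_3/∂y - ∂f_2/∂z = ∂(z*(-2*y - 3*z))/∂y - ∂(y*(-2*y - 3))/∂z = -2*z
Assembling: d(omega) = (3*z) dx ∧ dy + (3*y + 4*z) dx ∧ dz + (-2*z) dy ∧ dz.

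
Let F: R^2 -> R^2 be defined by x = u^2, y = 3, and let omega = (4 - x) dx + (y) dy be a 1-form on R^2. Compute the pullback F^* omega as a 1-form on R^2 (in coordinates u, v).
F^* omega = (2*u*(4 - u^2)) du

Using F^*(f dg) = (f ∘ F) d(g ∘ F), substitute each coordinate x_i by F_i(u, v) in f_i, and replace dx_i by d F_i = (∂F_i/∂u) du + (∂F_i/∂v) dv.
  For the x component: f_1(F) = 4 - u^2; d F_1 = (2*u) du + (0) dv
  For the y component: f_2(F) = 3; d F_2 = (0) du + (0) dv
Combining and collecting du, dv coefficients:
  coeff of du: 2*u*(4 - u^2)
  coeff of dv: 0
F^* omega = (2*u*(4 - u^2)) du.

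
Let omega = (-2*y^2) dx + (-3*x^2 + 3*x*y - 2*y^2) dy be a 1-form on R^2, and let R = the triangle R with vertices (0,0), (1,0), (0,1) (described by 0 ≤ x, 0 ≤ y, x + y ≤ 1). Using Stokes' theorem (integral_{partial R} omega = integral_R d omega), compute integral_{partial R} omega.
integral_(partial R) omega = 1/6

Stokes: integral_partial_R omega = integral_R d omega with d omega = (∂Q/∂x - ∂P/∂y) dx ∧ dy.
  ∂Q/∂x = -6*x + 3*y
  ∂P/∂y = -4*y
  integrand = ∂Q/∂x - ∂P/∂y = -6*x + 7*y.
Integrating over R: integral_0^1 integral_0^{1-x} (-6*x + 7*y) dy dx = 1/6.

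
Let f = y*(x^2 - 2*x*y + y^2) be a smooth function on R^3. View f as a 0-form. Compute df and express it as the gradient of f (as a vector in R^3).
df = (2*y*(x - y)) dx + (x^2 - 4*x*y + 3*y^2) dy + (0) dz; grad f = (2*y*(x - y), x^2 - 4*x*y + 3*y^2, 0)

For a 0-form f, d f = (∂f/∂x) dx + (∂f/∂y) dy + (∂f/∂z) dz. The components of the vector representation are exactly the entries of grad f in Cartesian coordinates:
  ∂f/∂x = 2*y*(x - y)
  ∂f/∂y = x^2 - 4*x*y + 3*y^2
  ∂f/∂z = 0.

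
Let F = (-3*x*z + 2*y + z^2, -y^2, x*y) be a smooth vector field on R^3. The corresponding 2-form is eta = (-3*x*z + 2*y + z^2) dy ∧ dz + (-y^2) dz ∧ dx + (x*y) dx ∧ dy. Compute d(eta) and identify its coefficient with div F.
d(eta) = (-2*y - 3*z) dx ∧ dy ∧ dz; div F = -2*y - 3*z

For a 2-form in R^3 of the form above, applying d gives a 3-form with coefficient ∂P/∂x + ∂Q/∂y + ∂R/∂z:
  ∂P/∂x = -3*z
  ∂Q/∂y = -2*y
  ∂R/∂z = 0
Sum = -2*y - 3*z, which is exactly div F.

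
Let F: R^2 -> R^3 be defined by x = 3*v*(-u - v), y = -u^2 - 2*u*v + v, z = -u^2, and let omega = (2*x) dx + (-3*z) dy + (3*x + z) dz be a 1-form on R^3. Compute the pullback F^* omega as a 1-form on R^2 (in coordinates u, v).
F^* omega = (-4*u^3 + 12*u^2*v + 36*u*v^2 + 18*v^3) du + (-6*u^3 + 18*u^2*v + 3*u^2 + 54*u*v^2 + 36*v^3) dv

Using F^*(f dg) = (f ∘ F) d(g ∘ F), substitute each coordinate x_i by F_i(u, v) in f_i, and replace dx_i by d F_i = (∂F_i/∂u) du + (∂F_i/∂v) dv.
  For the x component: f_1(F) = 6*v*(-u - v); d F_1 = (-3*v) du + (-3*u - 6*v) dv
  For the y component: f_2(F) = 3*u^2; d F_2 = (-2*u - 2*v) du + (1 - 2*u) dv
  For the z component: f_3(F) = -u^2 - 9*u*v - 9*v^2; d F_3 = (-2*u) du + (0) dv
Combining and collecting du, dv coefficients:
  coeff of du: -4*u^3 + 12*u^2*v + 36*u*v^2 + 18*v^3
  coeff of dv: -6*u^3 + 18*u^2*v + 3*u^2 + 54*u*v^2 + 36*v^3
F^* omega = (-4*u^3 + 12*u^2*v + 36*u*v^2 + 18*v^3) du + (-6*u^3 + 18*u^2*v + 3*u^2 + 54*u*v^2 + 36*v^3) dv.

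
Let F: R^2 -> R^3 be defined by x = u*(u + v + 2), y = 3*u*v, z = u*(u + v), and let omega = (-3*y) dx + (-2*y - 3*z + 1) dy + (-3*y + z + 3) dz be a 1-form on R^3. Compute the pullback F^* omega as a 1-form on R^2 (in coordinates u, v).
F^* omega = (2*u^3 - 42*u^2*v - 44*u*v^2 - 18*u*v + 6*u + 6*v) du + (2*u*(-4*u^2 - 22*u*v + 3)) dv

Using F^*(f dg) = (f ∘ F) d(g ∘ F), substitute each coordinate x_i by F_i(u, v) in f_i, and replace dx_i by d F_i = (∂F_i/∂u) du + (∂F_i/∂v) dv.
  For the x component: f_1(F) = -9*u*v; d F_1 = (2*u + v + 2) du + (u) dv
  For the y component: f_2(F) = -3*u^2 - 9*u*v + 1; d F_2 = (3*v) du + (3*u) dv
  For the z component: f_3(F) = u^2 - 8*u*v + 3; d F_3 = (2*u + v) du + (u) dv
Combining and collecting du, dv coefficients:
  coeff of du: 2*u^3 - 42*u^2*v - 44*u*v^2 - 18*u*v + 6*u + 6*v
  coeff of dv: 2*u*(-4*u^2 - 22*u*v + 3)
F^* omega = (2*u^3 - 42*u^2*v - 44*u*v^2 - 18*u*v + 6*u + 6*v) du + (2*u*(-4*u^2 - 22*u*v + 3)) dv.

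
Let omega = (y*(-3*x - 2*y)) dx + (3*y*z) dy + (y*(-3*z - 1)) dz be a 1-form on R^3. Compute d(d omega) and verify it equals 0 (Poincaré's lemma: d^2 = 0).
d(d omega) = 0

Step 1: d omega = sum_{i<j} (∂f_j/∂x_i - ∂f_i/∂x_j) dx_i ∧ dx_j:
  coeff of dx ∧ dy: 3*x + 4*y
  coeff of dx ∧ dz: 0
  coeff of dy ∧ dz: -3*y - 3*z - 1
Step 2: Apply d again to each 2-form coefficient. The only possible 3-form in R^3 is dx ∧ dy ∧ dz, with coefficient
  ∂(coeff of dy∧dz)/∂x - ∂(coeff of dx∧dz)/∂y + ∂(coeff of dx∧dy)/∂z
  = ∂/∂x (-3*y - 3*z - 1) - ∂/∂y (0) + ∂/∂z (3*x + 4*y).
Each of these terms simplifies to sums of mixed partials that cancel in pairs. The result is 0 (by equality of mixed partials for smooth functions — Schwarz / Clairaut).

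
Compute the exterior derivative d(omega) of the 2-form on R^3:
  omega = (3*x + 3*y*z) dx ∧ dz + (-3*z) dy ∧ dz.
d(omega) = (-3*z) dx ∧ dy ∧ dz

For a 2-form omega = sum_{i<j} g_{ij} dx_i ∧ dx_j, the exterior derivative is
  d(omega) = sum_{i<j} d(g_{ij}) ∧ dx_i ∧ dx_j = sum_{i<j, k} (∂g_{ij}/∂x_k) dx_k ∧ dx_i ∧ dx_j.
Expand each term, using dx_k ∧ dx_i ∧ dx_j = sgn(permutation) dx_{(a)} ∧ dx_{(b)} ∧ dx_{(c)} with (a < b < c) sorted:
  d(3*x + 3*y*z) includes (∂/∂y)(3*x + 3*y*z) dy = (3*z) dy, which multiplied by dx ∧ dz gives (-3*z) dx ∧ dy ∧ dz
Collecting like 3-forms: d(omega) = (-3*z) dx ∧ dy ∧ dz.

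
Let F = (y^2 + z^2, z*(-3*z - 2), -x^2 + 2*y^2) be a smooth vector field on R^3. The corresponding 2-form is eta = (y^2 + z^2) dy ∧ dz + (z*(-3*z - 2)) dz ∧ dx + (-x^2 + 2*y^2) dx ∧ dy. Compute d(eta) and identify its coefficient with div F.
d(eta) = (0) dx ∧ dy ∧ dz; div F = 0

For a 2-form in R^3 of the form above, applying d gives a 3-form with coefficient ∂P/∂x + ∂Q/∂y + ∂R/∂z:
  ∂P/∂x = 0
  ∂Q/∂y = 0
  ∂R/∂z = 0
Sum = 0, which is exactly div F.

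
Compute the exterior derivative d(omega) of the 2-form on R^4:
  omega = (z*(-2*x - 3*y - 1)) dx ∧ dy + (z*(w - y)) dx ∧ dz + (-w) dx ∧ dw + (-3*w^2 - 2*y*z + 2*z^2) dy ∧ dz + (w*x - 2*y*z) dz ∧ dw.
d(omega) = (-2*x - 3*y + z - 1) dx ∧ dy ∧ dz + (w + z) dx ∧ dz ∧ dw + (-6*w - 2*z) dy ∧ dz ∧ dw

For a 2-form omega = sum_{i<j} g_{ij} dx_i ∧ dx_j, the exterior derivative is
  d(omega) = sum_{i<j} d(g_{ij}) ∧ dx_i ∧ dx_j = sum_{i<j, k} (∂g_{ij}/∂x_k) dx_k ∧ dx_i ∧ dx_j.
Expand each term, using dx_k ∧ dx_i ∧ dx_j = sgn(permutation) dx_{(a)} ∧ dx_{(b)} ∧ dx_{(c)} with (a < b < c) sorted:
  d(z*(-2*x - 3*y - 1)) includes (∂/∂z)(z*(-2*x - 3*y - 1)) dz = (-2*x - 3*y - 1) dz, which multiplied by dx ∧ dy gives (-2*x - 3*y - 1) dx ∧ dy ∧ dz
  d(z*(w - y)) includes (∂/∂y)(z*(w - y)) dy = (-z) dy, which multiplied by dx ∧ dz gives (z) dx ∧ dy ∧ dz
  d(z*(w - y)) includes (∂/∂w)(z*(w - y)) dw = (z) dw, which multiplied by dx ∧ dz gives (z) dx ∧ dz ∧ dw
  d(-3*w^2 - 2*y*z + 2*z^2) includes (∂/∂w)(-3*w^2 - 2*y*z + 2*z^2) dw = (-6*w) dw, which multiplied by dy ∧ dz gives (-6*w) dy ∧ dz ∧ dw
  d(w*x - 2*y*z) includes (∂/∂x)(w*x - 2*y*z) dx = (w) dx, which multiplied by dz ∧ dw gives (w) dx ∧ dz ∧ dw
  d(w*x - 2*y*z) includes (∂/∂y)(w*x - 2*y*z) dy = (-2*z) dy, which multiplied by dz ∧ dw gives (-2*z) dy ∧ dz ∧ dw
Collecting like 3-forms: d(omega) = (-2*x - 3*y + z - 1) dx ∧ dy ∧ dz + (w + z) dx ∧ dz ∧ dw + (-6*w - 2*z) dy ∧ dz ∧ dw.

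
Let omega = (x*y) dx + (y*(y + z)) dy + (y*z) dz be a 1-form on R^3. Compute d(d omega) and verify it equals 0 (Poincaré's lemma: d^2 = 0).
d(d omega) = 0

Step 1: d omega = sum_{i<j} (∂f_j/∂x_i - ∂f_i/∂x_j) dx_i ∧ dx_j:
  coeff of dx ∧ dy: -x
  coeff of dx ∧ dz: 0
  coeff of dy ∧ dz: -y + z
Step 2: Apply d again to each 2-form coefficient. The only possible 3-form in R^3 is dx ∧ dy ∧ dz, with coefficient
  ∂(coeff of dy∧dz)/∂x - ∂(coeff of dx∧dz)/∂y + ∂(coeff of dx∧dy)/∂z
  = ∂/∂x (-y + z) - ∂/∂y (0) + ∂/∂z (-x).
Each of these terms simplifies to sums of mixed partials that cancel in pairs. The result is 0 (by equality of mixed partials for smooth functions — Schwarz / Clairaut).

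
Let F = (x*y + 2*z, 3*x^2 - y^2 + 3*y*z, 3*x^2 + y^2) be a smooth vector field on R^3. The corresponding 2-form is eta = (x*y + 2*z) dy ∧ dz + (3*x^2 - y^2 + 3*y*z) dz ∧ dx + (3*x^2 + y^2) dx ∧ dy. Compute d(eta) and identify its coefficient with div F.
d(eta) = (-y + 3*z) dx ∧ dy ∧ dz; div F = -y + 3*z

For a 2-form in R^3 of the form above, applying d gives a 3-form with coefficient ∂P/∂x + ∂Q/∂y + ∂R/∂z:
  ∂P/∂x = y
  ∂Q/∂y = -2*y + 3*z
  ∂R/∂z = 0
Sum = -y + 3*z, which is exactly div F.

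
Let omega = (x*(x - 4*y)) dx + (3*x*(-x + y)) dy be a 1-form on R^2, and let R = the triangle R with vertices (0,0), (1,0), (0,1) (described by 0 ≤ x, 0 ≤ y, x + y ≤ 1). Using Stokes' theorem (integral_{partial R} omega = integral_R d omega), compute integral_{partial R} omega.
integral_(partial R) omega = 1/6

Stokes: integral_partial_R omega = integral_R d omega with d omega = (∂Q/∂x - ∂P/∂y) dx ∧ dy.
  ∂Q/∂x = -6*x + 3*y
  ∂P/∂y = -4*x
  integrand = ∂Q/∂x - ∂P/∂y = -2*x + 3*y.
Integrating over R: integral_0^1 integral_0^{1-x} (-2*x + 3*y) dy dx = 1/6.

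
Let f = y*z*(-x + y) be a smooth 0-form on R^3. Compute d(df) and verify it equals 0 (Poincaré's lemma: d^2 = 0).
d(df) = 0

Step 1: df = sum_i (∂f/∂x_i) dx_i = (-y*z) dx + (z*(-x + 2*y)) dy + (y*(-x + y)) dz.
Step 2: Apply d again. Using the 1-form formula, the coefficient of dx ∧ dy in d(df) is ∂^2 f/∂x ∂y - ∂^2 f/∂y ∂x = (-z) - (-z) = 0 (equality of mixed partials for smooth f).
Similarly for dx ∧ dz and dy ∧ dz — all coefficients vanish. So d(df) = 0.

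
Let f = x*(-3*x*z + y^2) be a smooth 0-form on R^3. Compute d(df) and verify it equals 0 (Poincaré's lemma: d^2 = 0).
d(df) = 0

Step 1: df = sum_i (∂f/∂x_i) dx_i = (-6*x*z + y^2) dx + (2*x*y) dy + (-3*x^2) dz.
Step 2: Apply d again. Using the 1-form formula, the coefficient of dx ∧ dy in d(df) is ∂^2 f/∂x ∂y - ∂^2 f/∂y ∂x = (2*y) - (2*y) = 0 (equality of mixed partials for smooth f).
Similarly for dx ∧ dz and dy ∧ dz — all coefficients vanish. So d(df) = 0.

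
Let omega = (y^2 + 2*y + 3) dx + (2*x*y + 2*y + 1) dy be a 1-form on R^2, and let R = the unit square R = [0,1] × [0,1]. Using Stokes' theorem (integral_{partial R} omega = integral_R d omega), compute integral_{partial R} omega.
integral_(partial R) omega = -2

Stokes: integral_partial_R omega = integral_R d omega with d omega = (∂Q/∂x - ∂P/∂y) dx ∧ dy.
  ∂Q/∂x = 2*y
  ∂P/∂y = 2*y + 2
  integrand = ∂Q/∂x - ∂P/∂y = -2.
Integrating over R: integral_0^1 integral_0^1 (-2) dx dy = -2.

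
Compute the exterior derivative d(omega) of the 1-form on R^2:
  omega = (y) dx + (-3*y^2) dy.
d(omega) = (-1) dx ∧ dy

For a 1-form omega = sum_i f_i dx_i, the exterior derivative is
  d(omega) = sum_{i < j} (∂f_j/∂x_i - ∂f_i/∂x_j) dx_i ∧ dx_j.
  coefficient of dx ∧ dy: ∂f_2/∂x - ∂f_1/∂y = ∂(-3*y^2)/∂x - ∂(y)/∂y = -1
Assembling: d(omega) = (-1) dx ∧ dy.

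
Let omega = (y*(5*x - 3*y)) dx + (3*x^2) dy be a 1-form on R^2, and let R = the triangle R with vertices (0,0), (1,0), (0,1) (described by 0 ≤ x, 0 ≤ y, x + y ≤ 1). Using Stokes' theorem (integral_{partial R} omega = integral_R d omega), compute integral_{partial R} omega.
integral_(partial R) omega = 7/6

Stokes: integral_partial_R omega = integral_R d omega with d omega = (∂Q/∂x - ∂P/∂y) dx ∧ dy.
  ∂Q/∂x = 6*x
  ∂P/∂y = 5*x - 6*y
  integrand = ∂Q/∂x - ∂P/∂y = x + 6*y.
Integrating over R: integral_0^1 integral_0^{1-x} (x + 6*y) dy dx = 7/6.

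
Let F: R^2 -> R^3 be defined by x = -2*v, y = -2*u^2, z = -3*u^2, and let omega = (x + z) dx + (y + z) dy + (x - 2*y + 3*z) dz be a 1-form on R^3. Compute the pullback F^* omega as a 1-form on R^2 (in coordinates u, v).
F^* omega = (50*u^3 + 12*u*v) du + (6*u^2 + 4*v) dv

Using F^*(f dg) = (f ∘ F) d(g ∘ F), substitute each coordinate x_i by F_i(u, v) in f_i, and replace dx_i by d F_i = (∂F_i/∂u) du + (∂F_i/∂v) dv.
  For the x component: f_1(F) = -3*u^2 - 2*v; d F_1 = (0) du + (-2) dv
  For the y component: f_2(F) = -5*u^2; d F_2 = (-4*u) du + (0) dv
  For the z component: f_3(F) = -5*u^2 - 2*v; d F_3 = (-6*u) du + (0) dv
Combining and collecting du, dv coefficients:
  coeff of du: 50*u^3 + 12*u*v
  coeff of dv: 6*u^2 + 4*v
F^* omega = (50*u^3 + 12*u*v) du + (6*u^2 + 4*v) dv.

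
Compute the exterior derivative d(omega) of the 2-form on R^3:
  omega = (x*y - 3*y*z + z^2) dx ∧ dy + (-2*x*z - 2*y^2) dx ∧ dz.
d(omega) = (y + 2*z) dx ∧ dy ∧ dz

For a 2-form omega = sum_{i<j} g_{ij} dx_i ∧ dx_j, the exterior derivative is
  d(omega) = sum_{i<j} d(g_{ij}) ∧ dx_i ∧ dx_j = sum_{i<j, k} (∂g_{ij}/∂x_k) dx_k ∧ dx_i ∧ dx_j.
Expand each term, using dx_k ∧ dx_i ∧ dx_j = sgn(permutation) dx_{(a)} ∧ dx_{(b)} ∧ dx_{(c)} with (a < b < c) sorted:
  d(x*y - 3*y*z + z^2) includes (∂/∂z)(x*y - 3*y*z + z^2) dz = (-3*y + 2*z) dz, which multiplied by dx ∧ dy gives (-3*y + 2*z) dx ∧ dy ∧ dz
  d(-2*x*z - 2*y^2) includes (∂/∂y)(-2*x*z - 2*y^2) dy = (-4*y) dy, which multiplied by dx ∧ dz gives (4*y) dx ∧ dy ∧ dz
Collecting like 3-forms: d(omega) = (y + 2*z) dx ∧ dy ∧ dz.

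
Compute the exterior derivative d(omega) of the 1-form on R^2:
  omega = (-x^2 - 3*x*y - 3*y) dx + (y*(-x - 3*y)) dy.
d(omega) = (3*x - y + 3) dx ∧ dy

For a 1-form omega = sum_i f_i dx_i, the exterior derivative is
  d(omega) = sum_{i < j} (∂f_j/∂x_i - ∂f_i/∂x_j) dx_i ∧ dx_j.
  coefficient of dx ∧ dy: ∂f_2/∂x - ∂f_1/∂y = ∂(y*(-x - 3*y))/∂x - ∂(-x^2 - 3*x*y - 3*y)/∂y = 3*x - y + 3
Assembling: d(omega) = (3*x - y + 3) dx ∧ dy.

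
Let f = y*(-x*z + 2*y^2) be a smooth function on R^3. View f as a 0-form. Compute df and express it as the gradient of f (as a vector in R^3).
df = (-y*z) dx + (-x*z + 6*y^2) dy + (-x*y) dz; grad f = (-y*z, -x*z + 6*y^2, -x*y)

For a 0-form f, d f = (∂f/∂x) dx + (∂f/∂y) dy + (∂f/∂z) dz. The components of the vector representation are exactly the entries of grad f in Cartesian coordinates:
  ∂f/∂x = -y*z
  ∂f/∂y = -x*z + 6*y^2
  ∂f/∂z = -x*y.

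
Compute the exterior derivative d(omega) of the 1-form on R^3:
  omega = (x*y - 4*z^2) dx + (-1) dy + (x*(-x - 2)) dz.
d(omega) = (-x) dx ∧ dy + (-2*x + 8*z - 2) dx ∧ dz

For a 1-form omega = sum_i f_i dx_i, the exterior derivative is
  d(omega) = sum_{i < j} (∂f_j/∂x_i - ∂f_i/∂x_j) dx_i ∧ dx_j.
  coefficient of dx ∧ dy: ∂f_2/∂x - ∂f_1/∂y = ∂(-1)/∂x - ∂(x*y - 4*z^2)/∂y = -x
  coefficient of dx ∧ dz: ∂f_3/∂x - ∂f_1/∂z = ∂(x*(-x - 2))/∂x - ∂(x*y - 4*z^2)/∂z = -2*x + 8*z - 2
Assembling: d(omega) = (-x) dx ∧ dy + (-2*x + 8*z - 2) dx ∧ dz.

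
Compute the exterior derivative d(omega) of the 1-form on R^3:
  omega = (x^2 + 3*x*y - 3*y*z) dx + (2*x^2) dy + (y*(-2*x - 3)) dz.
d(omega) = (x + 3*z) dx ∧ dy + (y) dx ∧ dz + (-2*x - 3) dy ∧ dz

For a 1-form omega = sum_i f_i dx_i, the exterior derivative is
  d(omega) = sum_{i < j} (∂f_j/∂x_i - ∂f_i/∂x_j) dx_i ∧ dx_j.
  coefficient of dx ∧ dy: ∂f_2/∂x - ∂f_1/∂y = ∂(2*x^2)/∂x - ∂(x^2 + 3*x*y - 3*y*z)/∂y = x + 3*z
  coefficient of dx ∧ dz: ∂f_3/∂x - ∂f_1/∂z = ∂(y*(-2*x - 3))/∂x - ∂(x^2 + 3*x*y - 3*y*z)/∂z = y
  coefficient of dy ∧ dz: ∂f_3/∂y - ∂f_2/∂z = ∂(y*(-2*x - 3))/∂y - ∂(2*x^2)/∂z = -2*x - 3
Assembling: d(omega) = (x + 3*z) dx ∧ dy + (y) dx ∧ dz + (-2*x - 3) dy ∧ dz.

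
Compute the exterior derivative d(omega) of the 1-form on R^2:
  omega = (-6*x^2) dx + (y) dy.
d(omega) = 0

For a 1-form omega = sum_i f_i dx_i, the exterior derivative is
  d(omega) = sum_{i < j} (∂f_j/∂x_i - ∂f_i/∂x_j) dx_i ∧ dx_j.

Assembling: d(omega) = 0.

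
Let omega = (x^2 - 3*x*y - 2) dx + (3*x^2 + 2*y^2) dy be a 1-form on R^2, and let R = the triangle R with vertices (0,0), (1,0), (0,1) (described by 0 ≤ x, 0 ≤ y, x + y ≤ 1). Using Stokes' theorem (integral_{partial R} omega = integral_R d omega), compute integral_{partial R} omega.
integral_(partial R) omega = 3/2

Stokes: integral_partial_R omega = integral_R d omega with d omega = (∂Q/∂x - ∂P/∂y) dx ∧ dy.
  ∂Q/∂x = 6*x
  ∂P/∂y = -3*x
  integrand = ∂Q/∂x - ∂P/∂y = 9*x.
Integrating over R: integral_0^1 integral_0^{1-x} (9*x) dy dx = 3/2.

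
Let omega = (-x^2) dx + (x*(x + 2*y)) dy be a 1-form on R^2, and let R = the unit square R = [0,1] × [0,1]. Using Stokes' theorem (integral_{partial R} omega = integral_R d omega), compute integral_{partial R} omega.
integral_(partial R) omega = 2

Stokes: integral_partial_R omega = integral_R d omega with d omega = (∂Q/∂x - ∂P/∂y) dx ∧ dy.
  ∂Q/∂x = 2*x + 2*y
  ∂P/∂y = 0
  integrand = ∂Q/∂x - ∂P/∂y = 2*x + 2*y.
Integrating over R: integral_0^1 integral_0^1 (2*x + 2*y) dx dy = 2.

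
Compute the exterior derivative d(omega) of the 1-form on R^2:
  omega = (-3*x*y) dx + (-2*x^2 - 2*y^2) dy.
d(omega) = (-x) dx ∧ dy

For a 1-form omega = sum_i f_i dx_i, the exterior derivative is
  d(omega) = sum_{i < j} (∂f_j/∂x_i - ∂f_i/∂x_j) dx_i ∧ dx_j.
  coefficient of dx ∧ dy: ∂f_2/∂x - ∂f_1/∂y = ∂(-2*x^2 - 2*y^2)/∂x - ∂(-3*x*y)/∂y = -x
Assembling: d(omega) = (-x) dx ∧ dy.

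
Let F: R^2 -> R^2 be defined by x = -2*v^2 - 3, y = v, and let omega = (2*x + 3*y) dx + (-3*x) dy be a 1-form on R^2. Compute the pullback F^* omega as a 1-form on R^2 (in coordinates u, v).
F^* omega = (16*v^3 - 6*v^2 + 24*v + 9) dv

Using F^*(f dg) = (f ∘ F) d(g ∘ F), substitute each coordinate x_i by F_i(u, v) in f_i, and replace dx_i by d F_i = (∂F_i/∂u) du + (∂F_i/∂v) dv.
  For the x component: f_1(F) = -4*v^2 + 3*v - 6; d F_1 = (0) du + (-4*v) dv
  For the y component: f_2(F) = 6*v^2 + 9; d F_2 = (0) du + (1) dv
Combining and collecting du, dv coefficients:
  coeff of du: 0
  coeff of dv: 16*v^3 - 6*v^2 + 24*v + 9
F^* omega = (16*v^3 - 6*v^2 + 24*v + 9) dv.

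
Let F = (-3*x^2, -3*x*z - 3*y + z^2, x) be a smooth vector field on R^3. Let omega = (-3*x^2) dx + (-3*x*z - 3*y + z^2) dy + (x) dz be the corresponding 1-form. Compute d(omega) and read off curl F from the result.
d(omega) = (3*x - 2*z) dy ∧ dz + (-1) dz ∧ dx + (-3*z) dx ∧ dy; curl F = (3*x - 2*z, -1, -3*z)

d omega = sum_{i<j} (∂f_j/∂x_i - ∂f_i/∂x_j) dx_i ∧ dx_j. Under the identification (dy ∧ dz, dz ∧ dx, dx ∧ dy) ↔ (e_x, e_y, e_z), the coefficients are exactly the components of curl F. Compute:
  ∂R/∂y - ∂Q/∂z = (0) - (-3*x + 2*z) = 3*x - 2*z
  ∂P/∂z - ∂R/∂x = (0) - (1) = -1
  ∂Q/∂x - ∂P/∂y = (-3*z) - (0) = -3*z.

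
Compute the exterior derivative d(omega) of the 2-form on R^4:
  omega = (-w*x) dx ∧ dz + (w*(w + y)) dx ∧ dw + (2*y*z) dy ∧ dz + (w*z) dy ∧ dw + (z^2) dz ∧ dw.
d(omega) = (-x) dx ∧ dz ∧ dw + (-w) dx ∧ dy ∧ dw + (-w) dy ∧ dz ∧ dw

For a 2-form omega = sum_{i<j} g_{ij} dx_i ∧ dx_j, the exterior derivative is
  d(omega) = sum_{i<j} d(g_{ij}) ∧ dx_i ∧ dx_j = sum_{i<j, k} (∂g_{ij}/∂x_k) dx_k ∧ dx_i ∧ dx_j.
Expand each term, using dx_k ∧ dx_i ∧ dx_j = sgn(permutation) dx_{(a)} ∧ dx_{(b)} ∧ dx_{(c)} with (a < b < c) sorted:
  d(-w*x) includes (∂/∂w)(-w*x) dw = (-x) dw, which multiplied by dx ∧ dz gives (-x) dx ∧ dz ∧ dw
  d(w*(w + y)) includes (∂/∂y)(w*(w + y)) dy = (w) dy, which multiplied by dx ∧ dw gives (-w) dx ∧ dy ∧ dw
  d(w*z) includes (∂/∂z)(w*z) dz = (w) dz, which multiplied by dy ∧ dw gives (-w) dy ∧ dz ∧ dw
Collecting like 3-forms: d(omega) = (-x) dx ∧ dz ∧ dw + (-w) dx ∧ dy ∧ dw + (-w) dy ∧ dz ∧ dw.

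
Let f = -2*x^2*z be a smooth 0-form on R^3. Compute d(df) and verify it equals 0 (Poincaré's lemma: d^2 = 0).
d(df) = 0

Step 1: df = sum_i (∂f/∂x_i) dx_i = (-4*x*z) dx + (0) dy + (-2*x^2) dz.
Step 2: Apply d again. Using the 1-form formula, the coefficient of dx ∧ dy in d(df) is ∂^2 f/∂x ∂y - ∂^2 f/∂y ∂x = (0) - (0) = 0 (equality of mixed partials for smooth f).
Similarly for dx ∧ dz and dy ∧ dz — all coefficients vanish. So d(df) = 0.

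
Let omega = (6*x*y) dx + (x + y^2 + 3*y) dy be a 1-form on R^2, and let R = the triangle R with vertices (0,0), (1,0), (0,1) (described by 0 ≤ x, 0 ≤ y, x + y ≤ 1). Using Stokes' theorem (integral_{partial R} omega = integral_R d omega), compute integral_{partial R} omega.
integral_(partial R) omega = -1/2

Stokes: integral_partial_R omega = integral_R d omega with d omega = (∂Q/∂x - ∂P/∂y) dx ∧ dy.
  ∂Q/∂x = 1
  ∂P/∂y = 6*x
  integrand = ∂Q/∂x - ∂P/∂y = 1 - 6*x.
Integrating over R: integral_0^1 integral_0^{1-x} (1 - 6*x) dy dx = -1/2.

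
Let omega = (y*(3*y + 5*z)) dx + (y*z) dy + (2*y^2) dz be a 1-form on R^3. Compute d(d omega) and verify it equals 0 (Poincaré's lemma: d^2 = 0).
d(d omega) = 0

Step 1: d omega = sum_{i<j} (∂f_j/∂x_i - ∂f_i/∂x_j) dx_i ∧ dx_j:
  coeff of dx ∧ dy: -6*y - 5*z
  coeff of dx ∧ dz: -5*y
  coeff of dy ∧ dz: 3*y
Step 2: Apply d again to each 2-form coefficient. The only possible 3-form in R^3 is dx ∧ dy ∧ dz, with coefficient
  ∂(coeff of dy∧dz)/∂x - ∂(coeff of dx∧dz)/∂y + ∂(coeff of dx∧dy)/∂z
  = ∂/∂x (3*y) - ∂/∂y (-5*y) + ∂/∂z (-6*y - 5*z).
Each of these terms simplifies to sums of mixed partials that cancel in pairs. The result is 0 (by equality of mixed partials for smooth functions — Schwarz / Clairaut).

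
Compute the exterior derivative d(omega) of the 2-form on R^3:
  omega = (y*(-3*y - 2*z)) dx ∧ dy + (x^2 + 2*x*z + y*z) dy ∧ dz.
d(omega) = (2*x - 2*y + 2*z) dx ∧ dy ∧ dz

For a 2-form omega = sum_{i<j} g_{ij} dx_i ∧ dx_j, the exterior derivative is
  d(omega) = sum_{i<j} d(g_{ij}) ∧ dx_i ∧ dx_j = sum_{i<j, k} (∂g_{ij}/∂x_k) dx_k ∧ dx_i ∧ dx_j.
Expand each term, using dx_k ∧ dx_i ∧ dx_j = sgn(permutation) dx_{(a)} ∧ dx_{(b)} ∧ dx_{(c)} with (a < b < c) sorted:
  d(y*(-3*y - 2*z)) includes (∂/∂z)(y*(-3*y - 2*z)) dz = (-2*y) dz, which multiplied by dx ∧ dy gives (-2*y) dx ∧ dy ∧ dz
  d(x^2 + 2*x*z + y*z) includes (∂/∂x)(x^2 + 2*x*z + y*z) dx = (2*x + 2*z) dx, which multiplied by dy ∧ dz gives (2*x + 2*z) dx ∧ dy ∧ dz
Collecting like 3-forms: d(omega) = (2*x - 2*y + 2*z) dx ∧ dy ∧ dz.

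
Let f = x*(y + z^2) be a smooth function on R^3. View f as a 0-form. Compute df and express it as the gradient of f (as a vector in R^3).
df = (y + z^2) dx + (x) dy + (2*x*z) dz; grad f = (y + z^2, x, 2*x*z)

For a 0-form f, d f = (∂f/∂x) dx + (∂f/∂y) dy + (∂f/∂z) dz. The components of the vector representation are exactly the entries of grad f in Cartesian coordinates:
  ∂f/∂x = y + z^2
  ∂f/∂y = x
  ∂f/∂z = 2*x*z.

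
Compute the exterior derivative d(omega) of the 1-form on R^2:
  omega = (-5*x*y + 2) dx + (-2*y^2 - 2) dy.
d(omega) = (5*x) dx ∧ dy

For a 1-form omega = sum_i f_i dx_i, the exterior derivative is
  d(omega) = sum_{i < j} (∂f_j/∂x_i - ∂f_i/∂x_j) dx_i ∧ dx_j.
  coefficient of dx ∧ dy: ∂f_2/∂x - ∂f_1/∂y = ∂(-2*y^2 - 2)/∂x - ∂(-5*x*y + 2)/∂y = 5*x
Assembling: d(omega) = (5*x) dx ∧ dy.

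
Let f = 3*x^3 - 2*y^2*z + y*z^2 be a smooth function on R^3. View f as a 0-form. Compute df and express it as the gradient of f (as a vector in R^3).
df = (9*x^2) dx + (z*(-4*y + z)) dy + (2*y*(-y + z)) dz; grad f = (9*x^2, z*(-4*y + z), 2*y*(-y + z))

For a 0-form f, d f = (∂f/∂x) dx + (∂f/∂y) dy + (∂f/∂z) dz. The components of the vector representation are exactly the entries of grad f in Cartesian coordinates:
  ∂f/∂x = 9*x^2
  ∂f/∂y = z*(-4*y + z)
  ∂f/∂z = 2*y*(-y + z).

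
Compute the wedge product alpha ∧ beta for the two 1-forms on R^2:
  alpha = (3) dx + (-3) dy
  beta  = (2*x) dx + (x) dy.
alpha ∧ beta = (9*x) dx ∧ dy

Distribute the wedge, using dx_i ∧ dx_j = -dx_j ∧ dx_i and dx_i ∧ dx_i = 0. For each pair (i, j) with i < j, the coefficient of dx_i ∧ dx_j in alpha ∧ beta is (alpha_i * beta_j - alpha_j * beta_i). Collecting: alpha ∧ beta = (9*x) dx ∧ dy.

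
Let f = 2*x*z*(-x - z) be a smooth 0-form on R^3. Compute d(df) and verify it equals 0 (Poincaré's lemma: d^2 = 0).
d(df) = 0

Step 1: df = sum_i (∂f/∂x_i) dx_i = (2*z*(-2*x - z)) dx + (0) dy + (2*x*(-x - 2*z)) dz.
Step 2: Apply d again. Using the 1-form formula, the coefficient of dx ∧ dy in d(df) is ∂^2 f/∂x ∂y - ∂^2 f/∂y ∂x = (0) - (0) = 0 (equality of mixed partials for smooth f).
Similarly for dx ∧ dz and dy ∧ dz — all coefficients vanish. So d(df) = 0.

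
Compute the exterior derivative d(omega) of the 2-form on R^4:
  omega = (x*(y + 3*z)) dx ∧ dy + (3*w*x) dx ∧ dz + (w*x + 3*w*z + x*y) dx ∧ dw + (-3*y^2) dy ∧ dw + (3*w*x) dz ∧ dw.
d(omega) = (3*x) dx ∧ dy ∧ dz + (3*x) dx ∧ dz ∧ dw + (-x) dx ∧ dy ∧ dw

For a 2-form omega = sum_{i<j} g_{ij} dx_i ∧ dx_j, the exterior derivative is
  d(omega) = sum_{i<j} d(g_{ij}) ∧ dx_i ∧ dx_j = sum_{i<j, k} (∂g_{ij}/∂x_k) dx_k ∧ dx_i ∧ dx_j.
Expand each term, using dx_k ∧ dx_i ∧ dx_j = sgn(permutation) dx_{(a)} ∧ dx_{(b)} ∧ dx_{(c)} with (a < b < c) sorted:
  d(x*(y + 3*z)) includes (∂/∂z)(x*(y + 3*z)) dz = (3*x) dz, which multiplied by dx ∧ dy gives (3*x) dx ∧ dy ∧ dz
  d(3*w*x) includes (∂/∂w)(3*w*x) dw = (3*x) dw, which multiplied by dx ∧ dz gives (3*x) dx ∧ dz ∧ dw
  d(w*x + 3*w*z + x*y) includes (∂/∂y)(w*x + 3*w*z + x*y) dy = (x) dy, which multiplied by dx ∧ dw gives (-x) dx ∧ dy ∧ dw
  d(w*x + 3*w*z + x*y) includes (∂/∂z)(w*x + 3*w*z + x*y) dz = (3*w) dz, which multiplied by dx ∧ dw gives (-3*w) dx ∧ dz ∧ dw
  d(3*w*x) includes (∂/∂x)(3*w*x) dx = (3*w) dx, which multiplied by dz ∧ dw gives (3*w) dx ∧ dz ∧ dw
Collecting like 3-forms: d(omega) = (3*x) dx ∧ dy ∧ dz + (3*x) dx ∧ dz ∧ dw + (-x) dx ∧ dy ∧ dw.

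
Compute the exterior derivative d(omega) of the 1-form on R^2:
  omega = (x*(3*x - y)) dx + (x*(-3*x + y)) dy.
d(omega) = (-5*x + y) dx ∧ dy

For a 1-form omega = sum_i f_i dx_i, the exterior derivative is
  d(omega) = sum_{i < j} (∂f_j/∂x_i - ∂f_i/∂x_j) dx_i ∧ dx_j.
  coefficient of dx ∧ dy: ∂f_2/∂x - ∂f_1/∂y = ∂(x*(-3*x + y))/∂x - ∂(x*(3*x - y))/∂y = -5*x + y
Assembling: d(omega) = (-5*x + y) dx ∧ dy.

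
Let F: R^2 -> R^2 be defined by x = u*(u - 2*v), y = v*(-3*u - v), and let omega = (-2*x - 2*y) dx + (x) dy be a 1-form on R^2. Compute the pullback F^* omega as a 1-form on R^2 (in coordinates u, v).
F^* omega = (-4*u^3 + 21*u^2*v - 10*u*v^2 - 4*v^3) du + (u^2*(u - 16*v)) dv

Using F^*(f dg) = (f ∘ F) d(g ∘ F), substitute each coordinate x_i by F_i(u, v) in f_i, and replace dx_i by d F_i = (∂F_i/∂u) du + (∂F_i/∂v) dv.
  For the x component: f_1(F) = -2*u^2 + 10*u*v + 2*v^2; d F_1 = (2*u - 2*v) du + (-2*u) dv
  For the y component: f_2(F) = u*(u - 2*v); d F_2 = (-3*v) du + (-3*u - 2*v) dv
Combining and collecting du, dv coefficients:
  coeff of du: -4*u^3 + 21*u^2*v - 10*u*v^2 - 4*v^3
  coeff of dv: u^2*(u - 16*v)
F^* omega = (-4*u^3 + 21*u^2*v - 10*u*v^2 - 4*v^3) du + (u^2*(u - 16*v)) dv.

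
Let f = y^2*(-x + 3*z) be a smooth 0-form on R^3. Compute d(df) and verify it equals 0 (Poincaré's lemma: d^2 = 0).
d(df) = 0

Step 1: df = sum_i (∂f/∂x_i) dx_i = (-y^2) dx + (2*y*(-x + 3*z)) dy + (3*y^2) dz.
Step 2: Apply d again. Using the 1-form formula, the coefficient of dx ∧ dy in d(df) is ∂^2 f/∂x ∂y - ∂^2 f/∂y ∂x = (-2*y) - (-2*y) = 0 (equality of mixed partials for smooth f).
Similarly for dx ∧ dz and dy ∧ dz — all coefficients vanish. So d(df) = 0.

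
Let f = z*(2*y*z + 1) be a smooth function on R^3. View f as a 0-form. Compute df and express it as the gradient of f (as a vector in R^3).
df = (0) dx + (2*z^2) dy + (4*y*z + 1) dz; grad f = (0, 2*z^2, 4*y*z + 1)

For a 0-form f, d f = (∂f/∂x) dx + (∂f/∂y) dy + (∂f/∂z) dz. The components of the vector representation are exactly the entries of grad f in Cartesian coordinates:
  ∂f/∂x = 0
  ∂f/∂y = 2*z^2
  ∂f/∂z = 4*y*z + 1.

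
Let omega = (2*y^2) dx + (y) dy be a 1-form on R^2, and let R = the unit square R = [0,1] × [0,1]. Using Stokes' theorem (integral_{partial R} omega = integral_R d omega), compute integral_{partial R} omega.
integral_(partial R) omega = -2

Stokes: integral_partial_R omega = integral_R d omega with d omega = (∂Q/∂x - ∂P/∂y) dx ∧ dy.
  ∂Q/∂x = 0
  ∂P/∂y = 4*y
  integrand = ∂Q/∂x - ∂P/∂y = -4*y.
Integrating over R: integral_0^1 integral_0^1 (-4*y) dx dy = -2.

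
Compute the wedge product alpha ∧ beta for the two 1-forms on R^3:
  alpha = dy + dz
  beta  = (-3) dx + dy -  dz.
alpha ∧ beta = (3) dx ∧ dy + (-2) dy ∧ dz + (3) dx ∧ dz

Distribute the wedge, using dx_i ∧ dx_j = -dx_j ∧ dx_i and dx_i ∧ dx_i = 0. For each pair (i, j) with i < j, the coefficient of dx_i ∧ dx_j in alpha ∧ beta is (alpha_i * beta_j - alpha_j * beta_i). Collecting: alpha ∧ beta = (3) dx ∧ dy + (-2) dy ∧ dz + (3) dx ∧ dz.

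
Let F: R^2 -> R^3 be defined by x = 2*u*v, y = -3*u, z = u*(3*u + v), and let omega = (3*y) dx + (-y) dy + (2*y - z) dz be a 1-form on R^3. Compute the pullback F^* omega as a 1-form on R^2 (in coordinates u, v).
F^* omega = (u*(-18*u^2 - 9*u*v - 36*u - v^2 - 24*v - 9)) du + (u^2*(-3*u - v - 24)) dv

Using F^*(f dg) = (f ∘ F) d(g ∘ F), substitute each coordinate x_i by F_i(u, v) in f_i, and replace dx_i by d F_i = (∂F_i/∂u) du + (∂F_i/∂v) dv.
  For the x component: f_1(F) = -9*u; d F_1 = (2*v) du + (2*u) dv
  For the y component: f_2(F) = 3*u; d F_2 = (-3) du + (0) dv
  For the z component: f_3(F) = u*(-3*u - v - 6); d F_3 = (6*u + v) du + (u) dv
Combining and collecting du, dv coefficients:
  coeff of du: u*(-18*u^2 - 9*u*v - 36*u - v^2 - 24*v - 9)
  coeff of dv: u^2*(-3*u - v - 24)
F^* omega = (u*(-18*u^2 - 9*u*v - 36*u - v^2 - 24*v - 9)) du + (u^2*(-3*u - v - 24)) dv.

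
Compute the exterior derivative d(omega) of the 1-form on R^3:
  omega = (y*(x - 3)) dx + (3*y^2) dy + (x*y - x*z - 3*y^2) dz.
d(omega) = (3 - x) dx ∧ dy + (y - z) dx ∧ dz + (x - 6*y) dy ∧ dz

For a 1-form omega = sum_i f_i dx_i, the exterior derivative is
  d(omega) = sum_{i < j} (∂f_j/∂x_i - ∂f_i/∂x_j) dx_i ∧ dx_j.
  coefficient of dx ∧ dy: ∂f_2/∂x - ∂f_1/∂y = ∂(3*y^2)/∂x - ∂(y*(x - 3))/∂y = 3 - x
  coefficient of dx ∧ dz: ∂f_3/∂x - ∂f_1/∂z = ∂(x*y - x*z - 3*y^2)/∂x - ∂(y*(x - 3))/∂z = y - z
  coefficient of dy ∧ dz: ∂f_3/∂y - ∂f_2/∂z = ∂(x*y - x*z - 3*y^2)/∂y - ∂(3*y^2)/∂z = x - 6*y
Assembling: d(omega) = (3 - x) dx ∧ dy + (y - z) dx ∧ dz + (x - 6*y) dy ∧ dz.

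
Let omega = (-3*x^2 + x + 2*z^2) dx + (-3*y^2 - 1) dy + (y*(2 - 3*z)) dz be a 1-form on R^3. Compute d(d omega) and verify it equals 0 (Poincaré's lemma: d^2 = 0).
d(d omega) = 0

Step 1: d omega = sum_{i<j} (∂f_j/∂x_i - ∂f_i/∂x_j) dx_i ∧ dx_j:
  coeff of dx ∧ dy: 0
  coeff of dx ∧ dz: -4*z
  coeff of dy ∧ dz: 2 - 3*z
Step 2: Apply d again to each 2-form coefficient. The only possible 3-form in R^3 is dx ∧ dy ∧ dz, with coefficient
  ∂(coeff of dy∧dz)/∂x - ∂(coeff of dx∧dz)/∂y + ∂(coeff of dx∧dy)/∂z
  = ∂/∂x (2 - 3*z) - ∂/∂y (-4*z) + ∂/∂z (0).
Each of these terms simplifies to sums of mixed partials that cancel in pairs. The result is 0 (by equality of mixed partials for smooth functions — Schwarz / Clairaut).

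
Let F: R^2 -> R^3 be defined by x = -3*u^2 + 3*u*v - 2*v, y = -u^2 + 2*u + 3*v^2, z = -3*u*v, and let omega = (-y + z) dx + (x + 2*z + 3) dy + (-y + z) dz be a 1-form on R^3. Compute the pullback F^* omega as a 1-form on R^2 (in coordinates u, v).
F^* omega = (24*u^2*v + 6*u^2 + 18*u*v^2 - 2*u*v - 6*u - 4*v + 6) du + (-18*u^2*v - 2*u^2 - 18*u*v^2 + 6*u*v + 4*u - 6*v^2 + 18*v) dv

Using F^*(f dg) = (f ∘ F) d(g ∘ F), substitute each coordinate x_i by F_i(u, v) in f_i, and replace dx_i by d F_i = (∂F_i/∂u) du + (∂F_i/∂v) dv.
  For the x component: f_1(F) = u^2 - 3*u*v - 2*u - 3*v^2; d F_1 = (-6*u + 3*v) du + (3*u - 2) dv
  For the y component: f_2(F) = -3*u^2 - 3*u*v - 2*v + 3; d F_2 = (2 - 2*u) du + (6*v) dv
  For the z component: f_3(F) = u^2 - 3*u*v - 2*u - 3*v^2; d F_3 = (-3*v) du + (-3*u) dv
Combining and collecting du, dv coefficients:
  coeff of du: 24*u^2*v + 6*u^2 + 18*u*v^2 - 2*u*v - 6*u - 4*v + 6
  coeff of dv: -18*u^2*v - 2*u^2 - 18*u*v^2 + 6*u*v + 4*u - 6*v^2 + 18*v
F^* omega = (24*u^2*v + 6*u^2 + 18*u*v^2 - 2*u*v - 6*u - 4*v + 6) du + (-18*u^2*v - 2*u^2 - 18*u*v^2 + 6*u*v + 4*u - 6*v^2 + 18*v) dv.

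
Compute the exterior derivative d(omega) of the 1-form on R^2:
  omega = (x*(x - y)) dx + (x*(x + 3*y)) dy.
d(omega) = (3*x + 3*y) dx ∧ dy

For a 1-form omega = sum_i f_i dx_i, the exterior derivative is
  d(omega) = sum_{i < j} (∂f_j/∂x_i - ∂f_i/∂x_j) dx_i ∧ dx_j.
  coefficient of dx ∧ dy: ∂f_2/∂x - ∂f_1/∂y = ∂(x*(x + 3*y))/∂x - ∂(x*(x - y))/∂y = 3*x + 3*y
Assembling: d(omega) = (3*x + 3*y) dx ∧ dy.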